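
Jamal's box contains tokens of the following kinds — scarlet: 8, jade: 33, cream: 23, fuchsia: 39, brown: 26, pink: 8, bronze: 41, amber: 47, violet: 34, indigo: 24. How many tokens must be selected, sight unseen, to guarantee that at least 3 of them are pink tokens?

278

In the worst case for collecting pink tokens, every non-pink token comes out first.
There are 8 + 33 + 23 + 39 + 26 + 41 + 47 + 34 + 24 = 275 non-pink tokens altogether.
After those, each further token must be pink, so 275 + 3 = 278 draws guarantee 3 pink tokens.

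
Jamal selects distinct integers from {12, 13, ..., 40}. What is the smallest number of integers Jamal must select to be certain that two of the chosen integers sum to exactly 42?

21

A set avoiding the sum 42 can contain at most one of each pair {x, 42−x}, plus the 11 elements whose complement lies outside the range or equal to its own complement.
The integers 21, …, 40 (20 of them) are such a set: any two sum to at least 21+22 = 43 > 42.
Pigeonhole: any 21st integer completes one of the 9 pairs, so 21 choices force a sum of 42.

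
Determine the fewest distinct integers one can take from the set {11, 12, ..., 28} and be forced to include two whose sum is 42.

A set avoiding the sum 42 can contain at most one of each pair {x, 42−x}, plus the 4 elements whose complement lies outside the range or equal to its own complement.
The integers 11, …, 21 (11 of them) are such a set: any two sum to at least 11+12 = 23 and at most 20+21 = 41 < 42.
Pigeonhole: any 12th integer completes one of the 7 pairs, so 12 choices force a sum of 42.

12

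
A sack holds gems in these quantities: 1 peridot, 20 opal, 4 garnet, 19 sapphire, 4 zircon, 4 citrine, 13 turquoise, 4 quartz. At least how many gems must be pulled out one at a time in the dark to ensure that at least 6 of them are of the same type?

An adversary could hand out at most 5 gems per type (5 types run out sooner): 1 + 5 + 4 + 5 + 4 + 4 + 5 + 4 = 32 gems and still no type has 6.
Pigeonhole: one more gem lands in a type already at 5, so 33 draws are enough and 32 are not.

33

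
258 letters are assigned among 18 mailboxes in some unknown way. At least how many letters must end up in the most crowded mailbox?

The 18 mailboxes are the holes and the 258 letters are the pigeons.
If every mailbox held at most 14 letters, the total would be at most 18 × 14 = 252, which is less than 258.
So some mailbox holds at least ⌈258/18⌉ = 15 letters.

15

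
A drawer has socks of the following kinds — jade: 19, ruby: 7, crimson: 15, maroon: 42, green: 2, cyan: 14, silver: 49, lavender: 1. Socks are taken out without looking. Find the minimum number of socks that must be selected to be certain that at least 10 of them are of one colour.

56

By pigeonhole, the 8 colours are the holes; the socks drawn are the pigeons.
To avoid 10 of any one colour, the worst case takes at most 9 of each colour, or every sock of a colour that has fewer than 9.
That gives 9 + 7 + 9 + 9 + 2 + 9 + 9 + 1 = 55 socks with no colour reaching 10.
The next sock forces some colour to 10, so 55 + 1 = 56.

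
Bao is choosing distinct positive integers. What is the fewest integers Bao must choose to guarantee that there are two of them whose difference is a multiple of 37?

38

Integers whose pairwise differences are multiples of 37 are exactly those sharing a remainder mod 37. The 37 residue classes mod 37 are the pigeonholes.
With 37 integers one could put 1 in each residue class and have no class reach 2.
The 38th integer pushes some class to 2, so 37·1 + 1 = 38.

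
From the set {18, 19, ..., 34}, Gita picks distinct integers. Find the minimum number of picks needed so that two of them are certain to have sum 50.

11

A set avoiding the sum 50 can contain at most one of each pair {x, 50−x}, plus the 3 elements whose complement lies outside the range or equal to its own complement.
The integers 25, …, 34 (10 of them) are such a set: any two sum to at least 25+26 = 51 > 50.
Pigeonhole: any 11th integer completes one of the 7 pairs, so 11 choices force a sum of 50.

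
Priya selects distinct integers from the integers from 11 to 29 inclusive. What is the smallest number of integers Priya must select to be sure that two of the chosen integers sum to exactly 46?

14

Two chosen integers sum to 46 exactly when both halves of some pair {x, 46−x} with 17 ≤ x ≤ 46−x ≤ 29 are chosen — 6 such pairs.
The remaining 7 elements (those with no distinct partner in range) can never complete a 46-sum, so the worst case takes all of them and one from each pair: 7 + 6 = 13.
The 14th integer has to be the second member of some pair, so 13 + 1 = 14.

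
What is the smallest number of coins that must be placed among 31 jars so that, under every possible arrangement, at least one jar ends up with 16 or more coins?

466

With 465 coins one could put exactly 15 in each of the 31 jars, and no jar would reach 16.
One more coin must land in a jar that already has 15, giving it 16.
So 31 × 15 + 1 = 466 coins are required.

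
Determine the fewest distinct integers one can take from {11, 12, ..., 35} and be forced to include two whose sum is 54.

18

Group the elements by complementary pair {x, 54−x}: {19,35}, {20,34}, {21,33}, …, giving 8 two-element pairs, the single value 27 (it cannot pair with itself since the integers are distinct), and 8 integers whose partner 54−x falls outside [11,35].
Treating each of those 17 groups as a pigeonhole, one can pick one integer per group — 17 integers — with no two summing to 54.
The 18th integer lands in an occupied pair, forcing a sum of 54.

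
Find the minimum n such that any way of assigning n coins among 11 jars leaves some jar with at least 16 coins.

With 165 coins one could put exactly 15 in each of the 11 jars, and no jar would reach 16.
One more coin must land in a jar that already has 15, giving it 16.
So 11 × 15 + 1 = 166 coins are required.

166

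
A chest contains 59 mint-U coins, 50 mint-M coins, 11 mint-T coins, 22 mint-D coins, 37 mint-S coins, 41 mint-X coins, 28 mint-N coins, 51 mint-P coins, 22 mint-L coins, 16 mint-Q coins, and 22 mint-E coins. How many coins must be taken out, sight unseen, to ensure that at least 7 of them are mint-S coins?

In the worst case for collecting mint-S coins, every non-mint-S coin comes out first.
There are 59 + 50 + 11 + 22 + 41 + 28 + 51 + 22 + 16 + 22 = 322 non-mint-S coins altogether.
After those, each further coin must be mint-S, so 322 + 7 = 329 draws guarantee 7 mint-S coins.

329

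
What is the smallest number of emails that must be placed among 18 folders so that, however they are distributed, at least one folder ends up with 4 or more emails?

55

With 54 emails one could put exactly 3 in each of the 18 folders, and no folder would reach 4.
By the pigeonhole principle, one more email must land in a folder that already has 3, giving it 4.
So 18 × 3 + 1 = 55 emails are required.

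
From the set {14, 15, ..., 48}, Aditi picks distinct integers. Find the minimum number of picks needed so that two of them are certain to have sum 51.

Two chosen integers sum to 51 exactly when both halves of some pair {x, 51−x} with 14 ≤ x ≤ 51−x ≤ 37 are chosen — 12 such pairs.
The remaining 11 elements (those with no distinct partner in range) can never complete a 51-sum, so the worst case takes all of them and one from each pair: 11 + 12 = 23.
The 24th integer has to be the second member of some pair, so 23 + 1 = 24.

24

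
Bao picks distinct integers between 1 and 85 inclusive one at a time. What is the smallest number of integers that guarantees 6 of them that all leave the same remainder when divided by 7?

The 7 residue classes mod 7 are the pigeonholes.
With 35 integers one could put 5 in each residue class and have no class reach 6.
The 36th integer pushes some class to 6, so 7·5 + 1 = 36.

36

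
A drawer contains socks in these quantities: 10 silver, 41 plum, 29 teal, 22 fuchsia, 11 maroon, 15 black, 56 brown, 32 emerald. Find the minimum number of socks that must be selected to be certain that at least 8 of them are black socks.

In the worst case for collecting black socks, every non-black sock comes out first.
There are 10 + 41 + 29 + 22 + 11 + 56 + 32 = 201 non-black socks altogether.
After those, each further sock must be black, so 201 + 8 = 209 draws guarantee 8 black socks.

209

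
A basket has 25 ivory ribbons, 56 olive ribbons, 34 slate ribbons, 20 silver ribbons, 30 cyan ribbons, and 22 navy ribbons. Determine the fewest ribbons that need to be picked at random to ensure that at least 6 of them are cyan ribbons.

In the worst case for collecting cyan ribbons, every non-cyan ribbon comes out first.
There are 25 + 56 + 34 + 20 + 22 = 157 non-cyan ribbons altogether.
After those, each further ribbon must be cyan, so 157 + 6 = 163 draws guarantee 6 cyan ribbons.

163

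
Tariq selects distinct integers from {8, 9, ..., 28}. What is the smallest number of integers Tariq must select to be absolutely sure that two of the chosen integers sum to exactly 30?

Two chosen integers sum to 30 exactly when both halves of some pair {x, 30−x} with 8 ≤ x ≤ 30−x ≤ 22 are chosen — 7 such pairs.
The remaining 7 elements (those with no distinct partner in range) can never complete a 30-sum, so the worst case takes all of them and one from each pair: 7 + 7 = 14.
Pigeonhole: the 15th integer has to be the second member of some pair, so 14 + 1 = 15.

15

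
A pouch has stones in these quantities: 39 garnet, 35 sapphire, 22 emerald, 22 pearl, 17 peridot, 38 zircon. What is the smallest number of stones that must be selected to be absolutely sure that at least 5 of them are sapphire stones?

143

In the worst case for collecting sapphire stones, every non-sapphire stone comes out first.
There are 39 + 22 + 22 + 17 + 38 = 138 non-sapphire stones altogether.
After those, each further stone must be sapphire, so 138 + 5 = 143 draws guarantee 5 sapphire stones.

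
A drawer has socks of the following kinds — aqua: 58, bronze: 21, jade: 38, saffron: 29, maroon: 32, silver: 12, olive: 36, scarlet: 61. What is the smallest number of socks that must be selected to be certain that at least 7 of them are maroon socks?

In the worst case for collecting maroon socks, every non-maroon sock comes out first.
There are 58 + 21 + 38 + 29 + 12 + 36 + 61 = 255 non-maroon socks altogether.
After those, each further sock must be maroon, so 255 + 7 = 262 draws guarantee 7 maroon socks.

262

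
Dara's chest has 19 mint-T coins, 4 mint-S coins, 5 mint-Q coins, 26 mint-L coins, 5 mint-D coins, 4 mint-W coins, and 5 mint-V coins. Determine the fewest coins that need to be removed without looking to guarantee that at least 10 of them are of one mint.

42

An adversary could hand out at most 9 coins per mint (5 mints run out sooner): 9 + 4 + 5 + 9 + 5 + 4 + 5 = 41 coins and still no mint has 10.
By pigeonhole, one more coin lands in a mint already at 9, so 42 draws are enough and 41 are not.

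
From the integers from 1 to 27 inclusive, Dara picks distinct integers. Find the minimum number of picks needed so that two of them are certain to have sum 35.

Two chosen integers sum to 35 exactly when both halves of some pair {x, 35−x} with 8 ≤ x ≤ 35−x ≤ 27 are chosen — 10 such pairs.
The remaining 7 elements (those with no distinct partner in range) can never complete a 35-sum, so the worst case takes all of them and one from each pair: 7 + 10 = 17.
The 18th integer has to be the second member of some pair, so 17 + 1 = 18.

18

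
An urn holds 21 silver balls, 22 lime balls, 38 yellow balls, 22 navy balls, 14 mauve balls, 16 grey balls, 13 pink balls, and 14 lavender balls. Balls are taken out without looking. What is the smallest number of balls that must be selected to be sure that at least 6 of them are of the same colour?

The 8 colours are the holes; the balls drawn are the pigeons.
To avoid 6 of any one colour, the worst case takes at most 5 of each colour.
That gives 5 + 5 + 5 + 5 + 5 + 5 + 5 + 5 = 40 balls with no colour reaching 6.
The next ball forces some colour to 6, so 40 + 1 = 41.

41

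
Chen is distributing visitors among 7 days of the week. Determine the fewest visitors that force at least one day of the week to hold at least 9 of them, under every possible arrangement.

With 56 visitors one could put exactly 8 in each of the 7 days of the week, and no day of the week would reach 9.
By pigeonhole, one more visitor must land in a day of the week that already has 8, giving it 9.
So 7 × 8 + 1 = 57 visitors are required.

57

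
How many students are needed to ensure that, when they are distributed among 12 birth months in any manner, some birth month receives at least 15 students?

With 168 students one could put exactly 14 in each of the 12 birth months, and no birth month would reach 15.
Pigeonhole: one more student must land in a birth month that already has 14, giving it 15.
So 12 × 14 + 1 = 169 students are required.

169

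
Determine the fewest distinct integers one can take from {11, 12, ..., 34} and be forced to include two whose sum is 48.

15

Group the elements by complementary pair {x, 48−x}: {14,34}, {15,33}, {16,32}, …, giving 10 two-element pairs, the single value 24 (it cannot pair with itself since the integers are distinct), and 3 integers whose partner 48−x falls outside [11,34].
Treating each of those 14 groups as a pigeonhole, one can pick one integer per group — 14 integers — with no two summing to 48.
The 15th integer lands in an occupied pair, forcing a sum of 48.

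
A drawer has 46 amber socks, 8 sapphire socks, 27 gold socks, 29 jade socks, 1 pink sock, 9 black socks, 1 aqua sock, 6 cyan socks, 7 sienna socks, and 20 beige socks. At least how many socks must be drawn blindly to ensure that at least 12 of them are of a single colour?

An adversary could hand out at most 11 socks per colour (6 colours run out sooner): 11 + 8 + 11 + 11 + 1 + 9 + 1 + 6 + 7 + 11 = 76 socks and still no colour has 12.
Pigeonhole: one more sock lands in a colour already at 11, so 77 draws are enough and 76 are not.

77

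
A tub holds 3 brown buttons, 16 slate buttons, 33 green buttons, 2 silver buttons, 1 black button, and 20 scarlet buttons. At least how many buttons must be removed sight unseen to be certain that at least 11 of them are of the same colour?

37

By the pigeonhole principle, put each drawn button into a box by colour. The largest draw with every box below 11 takes min(count, 10) from each colour; colours with fewer than 10 contribute all they have.
Σ min(cᵢ, 10) = 3 + 10 + 10 + 2 + 1 + 10 = 36.
Draw number 36 + 1 = 37 must push one box to 11.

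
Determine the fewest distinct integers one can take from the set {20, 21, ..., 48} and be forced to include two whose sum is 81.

Group the elements by complementary pair {x, 81−x}: {33,48}, {34,47}, {35,46}, …, giving 8 two-element pairs and 13 integers whose partner 81−x falls outside [20,48].
Treating each of those 21 groups as a pigeonhole, one can pick one integer per group — 21 integers — with no two summing to 81.
The 22nd integer lands in an occupied pair, forcing a sum of 81.

22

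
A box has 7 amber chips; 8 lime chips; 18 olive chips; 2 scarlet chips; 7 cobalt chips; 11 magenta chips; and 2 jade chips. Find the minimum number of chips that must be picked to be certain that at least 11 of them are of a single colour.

The 7 colours are the holes; the chips drawn are the pigeons.
To avoid 11 of any one colour, the worst case takes at most 10 of each colour, or every chip of a colour that has fewer than 10.
That gives 7 + 8 + 10 + 2 + 7 + 10 + 2 = 46 chips with no colour reaching 11.
The next chip forces some colour to 11, so 46 + 1 = 47.

47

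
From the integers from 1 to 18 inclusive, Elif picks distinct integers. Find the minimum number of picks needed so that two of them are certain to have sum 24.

13

Group the elements by complementary pair {x, 24−x}: {6,18}, {7,17}, {8,16}, …, giving 6 two-element pairs; the single value 12 (it cannot pair with itself since the integers are distinct); and 5 integers whose partner 24−x falls outside [1,18].
Treating each of those 12 groups as a pigeonhole, one can pick one integer per group — 12 integers — with no two summing to 24.
The 13th integer lands in an occupied pair, forcing a sum of 24.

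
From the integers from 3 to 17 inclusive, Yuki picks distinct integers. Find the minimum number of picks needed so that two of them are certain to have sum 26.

Group the elements by complementary pair {x, 26−x}: {9,17}, {10,16}, {11,15}, …, giving 4 two-element pairs, the single value 13 (it cannot pair with itself since the integers are distinct), and 6 integers whose partner 26−x falls outside [3,17].
By pigeonhole, treating each of those 11 groups as a pigeonhole, one can pick one integer per group — 11 integers — with no two summing to 26.
The 12th integer lands in an occupied pair, forcing a sum of 26.

12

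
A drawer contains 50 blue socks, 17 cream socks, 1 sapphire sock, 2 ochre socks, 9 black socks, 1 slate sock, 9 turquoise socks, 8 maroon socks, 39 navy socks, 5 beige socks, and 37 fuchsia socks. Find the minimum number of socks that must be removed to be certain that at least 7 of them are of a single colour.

52

Pigeonhole: the 11 colours are the holes; the socks drawn are the pigeons.
To avoid 7 of any one colour, the worst case takes at most 6 of each colour, or every sock of a colour that has fewer than 6.
That gives 6 + 6 + 1 + 2 + 6 + 1 + 6 + 6 + 6 + 5 + 6 = 51 socks with no colour reaching 7.
The next sock forces some colour to 7, so 51 + 1 = 52.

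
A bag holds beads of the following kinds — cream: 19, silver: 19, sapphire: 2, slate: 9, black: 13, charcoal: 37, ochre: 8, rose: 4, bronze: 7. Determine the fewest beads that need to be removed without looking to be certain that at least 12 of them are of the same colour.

Put each drawn bead into a box by colour. The largest draw with every box below 12 takes min(count, 11) from each colour; colours with fewer than 11 contribute all they have.
Σ min(cᵢ, 11) = 11 + 11 + 2 + 9 + 11 + 11 + 8 + 4 + 7 = 74.
Draw number 74 + 1 = 75 must push one box to 12.

75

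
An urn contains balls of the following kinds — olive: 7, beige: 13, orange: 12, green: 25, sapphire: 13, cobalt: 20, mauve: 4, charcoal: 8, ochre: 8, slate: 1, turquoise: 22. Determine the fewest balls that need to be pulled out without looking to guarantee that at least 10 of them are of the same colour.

By the pigeonhole principle, put each drawn ball into a box by colour. The largest draw with every box below 10 takes min(count, 9) from each colour; colours with fewer than 9 contribute all they have.
Σ min(cᵢ, 9) = 7 + 9 + 9 + 9 + 9 + 9 + 4 + 8 + 8 + 1 + 9 = 82.
Draw number 82 + 1 = 83 must push one box to 10.

83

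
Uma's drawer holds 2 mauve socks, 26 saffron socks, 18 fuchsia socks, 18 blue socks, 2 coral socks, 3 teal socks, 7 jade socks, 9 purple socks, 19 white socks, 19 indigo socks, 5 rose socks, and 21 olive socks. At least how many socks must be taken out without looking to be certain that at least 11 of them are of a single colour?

An adversary could hand out at most 10 socks per colour (6 colours run out sooner): 2 + 10 + 10 + 10 + 2 + 3 + 7 + 9 + 10 + 10 + 5 + 10 = 88 socks and still no colour has 11.
One more sock lands in a colour already at 10, so 89 draws are enough and 88 are not.

89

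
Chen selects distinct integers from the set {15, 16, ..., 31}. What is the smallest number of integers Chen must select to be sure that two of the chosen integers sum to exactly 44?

Two chosen integers sum to 44 exactly when both halves of some pair {x, 44−x} with 15 ≤ x ≤ 44−x ≤ 29 are chosen — 7 such pairs.
The remaining 3 elements (those with no distinct partner in range) can never complete a 44-sum, so the worst case takes all of them and one from each pair: 3 + 7 = 10.
The 11th integer has to be the second member of some pair, so 10 + 1 = 11.

11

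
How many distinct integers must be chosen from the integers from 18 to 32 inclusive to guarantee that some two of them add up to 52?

A set avoiding the sum 52 can contain at most one of each pair {x, 52−x}, plus the 3 elements whose complement lies outside the range or equal to its own complement.
The integers 18, …, 26 (9 of them) are such a set: any two sum to at least 18+19 = 37 and at most 25+26 = 51 < 52.
Any 10th integer completes one of the 6 pairs, so 10 choices force a sum of 52.

10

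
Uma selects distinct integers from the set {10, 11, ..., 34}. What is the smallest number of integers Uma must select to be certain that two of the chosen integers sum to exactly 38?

17

Group the elements by complementary pair {x, 38−x}: {10,28}, {11,27}, {12,26}, …, giving 9 two-element pairs; the single value 19 (it cannot pair with itself since the integers are distinct); and 6 integers whose partner 38−x falls outside [10,34].
Treating each of those 16 groups as a pigeonhole, one can pick one integer per group — 16 integers — with no two summing to 38.
The 17th integer lands in an occupied pair, forcing a sum of 38.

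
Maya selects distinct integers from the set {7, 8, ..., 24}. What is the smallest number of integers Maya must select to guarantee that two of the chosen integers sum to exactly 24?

14

A set avoiding the sum 24 can contain at most one of each pair {x, 24−x}, plus the 8 elements whose complement lies outside the range or equal to its own complement.
The integers 12, …, 24 (13 of them) are such a set: any two sum to at least 12+13 = 25 > 24.
Pigeonhole: any 14th integer completes one of the 5 pairs, so 14 choices force a sum of 24.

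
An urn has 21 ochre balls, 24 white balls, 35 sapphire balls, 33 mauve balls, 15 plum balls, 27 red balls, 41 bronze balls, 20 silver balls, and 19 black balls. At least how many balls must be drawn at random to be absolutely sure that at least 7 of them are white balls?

218

In the worst case for collecting white balls, every non-white ball comes out first.
There are 21 + 35 + 33 + 15 + 27 + 41 + 20 + 19 = 211 non-white balls altogether.
After those, each further ball must be white, so 211 + 7 = 218 draws guarantee 7 white balls.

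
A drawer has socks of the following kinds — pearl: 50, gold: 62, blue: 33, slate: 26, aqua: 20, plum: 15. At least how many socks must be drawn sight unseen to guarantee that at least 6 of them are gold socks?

150

In the worst case for collecting gold socks, every non-gold sock comes out first.
There are 50 + 33 + 26 + 20 + 15 = 144 non-gold socks altogether.
After those, each further sock must be gold, so 144 + 6 = 150 draws guarantee 6 gold socks.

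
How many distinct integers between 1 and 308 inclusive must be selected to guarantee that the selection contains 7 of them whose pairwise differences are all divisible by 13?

Integers whose pairwise differences are multiples of 13 are exactly those sharing a remainder mod 13. By the pigeonhole principle, the 13 residue classes mod 13 are the pigeonholes.
With 78 integers one could put 6 in each residue class and have no class reach 7.
The 79th integer pushes some class to 7, so 13·6 + 1 = 79.

79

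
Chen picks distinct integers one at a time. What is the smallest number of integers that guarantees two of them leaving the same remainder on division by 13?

14

The 13 residue classes mod 13 are the pigeonholes.
With 13 integers one could put 1 in each residue class and have no class reach 2.
The 14th integer pushes some class to 2, so 13·1 + 1 = 14.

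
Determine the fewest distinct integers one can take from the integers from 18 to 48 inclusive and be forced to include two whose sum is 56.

22

A set avoiding the sum 56 can contain at most one of each pair {x, 56−x}, plus the 11 elements whose complement lies outside the range or equal to its own complement.
The integers 28, …, 48 (21 of them) are such a set: any two sum to at least 28+29 = 57 > 56.
By pigeonhole, any 22nd integer completes one of the 10 pairs, so 22 choices force a sum of 56.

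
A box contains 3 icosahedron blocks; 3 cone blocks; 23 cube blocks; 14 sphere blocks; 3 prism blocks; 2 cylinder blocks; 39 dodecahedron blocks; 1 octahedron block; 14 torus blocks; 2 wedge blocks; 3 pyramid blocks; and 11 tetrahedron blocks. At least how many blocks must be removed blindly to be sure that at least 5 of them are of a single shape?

38

An adversary could hand out at most 4 blocks per shape (7 shapes run out sooner): 3 + 3 + 4 + 4 + 3 + 2 + 4 + 1 + 4 + 2 + 3 + 4 = 37 blocks and still no shape has 5.
Pigeonhole: one more block lands in a shape already at 4, so 38 draws are enough and 37 are not.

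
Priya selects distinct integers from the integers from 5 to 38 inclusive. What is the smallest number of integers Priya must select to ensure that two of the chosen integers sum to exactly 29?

Group the elements by complementary pair {x, 29−x}: {5,24}, {6,23}, {7,22}, …, giving 10 two-element pairs and 14 integers whose partner 29−x falls outside [5,38].
Pigeonhole: treating each of those 24 groups as a pigeonhole, one can pick one integer per group — 24 integers — with no two summing to 29.
The 25th integer lands in an occupied pair, forcing a sum of 29.

25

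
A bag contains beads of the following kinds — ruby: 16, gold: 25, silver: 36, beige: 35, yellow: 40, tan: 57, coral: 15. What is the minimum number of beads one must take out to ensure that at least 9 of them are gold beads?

208

In the worst case for collecting gold beads, every non-gold bead comes out first.
There are 16 + 36 + 35 + 40 + 57 + 15 = 199 non-gold beads altogether.
After those, each further bead must be gold, so 199 + 9 = 208 draws guarantee 9 gold beads.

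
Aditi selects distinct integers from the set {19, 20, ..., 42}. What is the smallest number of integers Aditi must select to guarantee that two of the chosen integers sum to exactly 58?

Two chosen integers sum to 58 exactly when both halves of some pair {x, 58−x} with 19 ≤ x ≤ 58−x ≤ 39 are chosen — 10 such pairs.
The remaining 4 elements (those with no distinct partner in range) can never complete a 58-sum, so the worst case takes all of them and one from each pair: 4 + 10 = 14.
By the pigeonhole principle, the 15th integer has to be the second member of some pair, so 14 + 1 = 15.

15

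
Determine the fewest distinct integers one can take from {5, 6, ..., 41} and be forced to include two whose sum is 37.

A set avoiding the sum 37 can contain at most one of each pair {x, 37−x}, plus the 9 elements whose complement lies outside the range.
The integers 19, …, 41 (23 of them) are such a set: any two sum to at least 19+20 = 39 > 37.
Any 24th integer completes one of the 14 pairs, so 24 choices force a sum of 37.

24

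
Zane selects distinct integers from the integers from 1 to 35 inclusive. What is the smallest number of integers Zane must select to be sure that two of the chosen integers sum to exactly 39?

Group the elements by complementary pair {x, 39−x}: {4,35}, {5,34}, {6,33}, …, giving 16 two-element pairs and 3 integers whose partner 39−x falls outside [1,35].
Pigeonhole: treating each of those 19 groups as a pigeonhole, one can pick one integer per group — 19 integers — with no two summing to 39.
The 20th integer lands in an occupied pair, forcing a sum of 39.

20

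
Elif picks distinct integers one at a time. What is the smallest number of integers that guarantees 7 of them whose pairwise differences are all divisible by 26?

Integers whose pairwise differences are multiples of 26 are exactly those sharing a remainder mod 26. By the pigeonhole principle, the 26 residue classes mod 26 are the pigeonholes.
With 156 integers one could put 6 in each residue class and have no class reach 7.
The 157th integer pushes some class to 7, so 26·6 + 1 = 157.

157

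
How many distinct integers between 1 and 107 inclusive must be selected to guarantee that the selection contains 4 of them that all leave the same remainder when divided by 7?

The 7 residue classes mod 7 are the pigeonholes.
With 21 integers one could put 3 in each residue class and have no class reach 4.
The 22nd integer pushes some class to 4, so 7·3 + 1 = 22.

22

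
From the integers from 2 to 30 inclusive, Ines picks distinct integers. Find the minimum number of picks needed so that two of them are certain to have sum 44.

A set avoiding the sum 44 can contain at most one of each pair {x, 44−x}, plus the 13 elements whose complement lies outside the range or equal to its own complement.
The integers 2, …, 22 (21 of them) are such a set: any two sum to at least 2+3 = 5 and at most 21+22 = 43 < 44.
Pigeonhole: any 22nd integer completes one of the 8 pairs, so 22 choices force a sum of 44.

22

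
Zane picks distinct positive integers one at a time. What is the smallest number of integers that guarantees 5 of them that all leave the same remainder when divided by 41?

165

By the pigeonhole principle, the 41 residue classes mod 41 are the pigeonholes.
With 164 integers one could put 4 in each residue class and have no class reach 5.
The 165th integer pushes some class to 5, so 41·4 + 1 = 165.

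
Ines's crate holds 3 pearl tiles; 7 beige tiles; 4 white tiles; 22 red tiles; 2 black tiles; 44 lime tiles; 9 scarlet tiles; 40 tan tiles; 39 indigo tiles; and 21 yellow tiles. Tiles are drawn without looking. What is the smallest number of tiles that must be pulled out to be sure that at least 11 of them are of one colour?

76

By pigeonhole, the 10 colours are the holes; the tiles drawn are the pigeons.
To avoid 11 of any one colour, the worst case takes at most 10 of each colour, or every tile of a colour that has fewer than 10.
That gives 3 + 7 + 4 + 10 + 2 + 10 + 9 + 10 + 10 + 10 = 75 tiles with no colour reaching 11.
The next tile forces some colour to 11, so 75 + 1 = 76.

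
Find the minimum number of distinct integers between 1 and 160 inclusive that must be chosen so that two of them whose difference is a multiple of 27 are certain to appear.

Integers whose pairwise differences are multiples of 27 are exactly those sharing a remainder mod 27. The 27 residue classes mod 27 are the pigeonholes.
With 27 integers one could put 1 in each residue class and have no class reach 2.
The 28th integer pushes some class to 2, so 27·1 + 1 = 28.

28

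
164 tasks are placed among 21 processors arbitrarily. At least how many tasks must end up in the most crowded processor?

By the pigeonhole principle, the 21 processors are the holes and the 164 tasks are the pigeons.
If every processor held at most 7 tasks, the total would be at most 21 × 7 = 147, which is less than 164.
So some processor holds at least ⌈164/21⌉ = 8 tasks.

8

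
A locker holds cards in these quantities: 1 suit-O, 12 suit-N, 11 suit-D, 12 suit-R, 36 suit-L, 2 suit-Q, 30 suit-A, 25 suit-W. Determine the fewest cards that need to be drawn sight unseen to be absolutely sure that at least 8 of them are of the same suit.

46

By the pigeonhole principle, put each drawn card into a box by suit. The largest draw with every box below 8 takes min(count, 7) from each suit; suits with fewer than 7 contribute all they have.
Σ min(cᵢ, 7) = 1 + 7 + 7 + 7 + 7 + 2 + 7 + 7 = 45.
Draw number 45 + 1 = 46 must push one box to 8.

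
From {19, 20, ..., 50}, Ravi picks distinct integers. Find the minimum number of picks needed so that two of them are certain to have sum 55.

24

Group the elements by complementary pair {x, 55−x}: {19,36}, {20,35}, {21,34}, …, giving 9 two-element pairs and 14 integers whose partner 55−x falls outside [19,50].
By pigeonhole, treating each of those 23 groups as a pigeonhole, one can pick one integer per group — 23 integers — with no two summing to 55.
The 24th integer lands in an occupied pair, forcing a sum of 55.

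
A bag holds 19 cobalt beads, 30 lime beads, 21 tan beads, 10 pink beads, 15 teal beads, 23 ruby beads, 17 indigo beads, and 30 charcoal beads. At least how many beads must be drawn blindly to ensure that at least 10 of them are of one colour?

An adversary could hand out at most 9 beads per colour: 9 + 9 + 9 + 9 + 9 + 9 + 9 + 9 = 72 beads and still no colour has 10.
One more bead lands in a colour already at 9, so 73 draws are enough and 72 are not.

73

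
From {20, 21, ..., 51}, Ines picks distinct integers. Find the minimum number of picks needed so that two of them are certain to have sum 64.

21

A set avoiding the sum 64 can contain at most one of each pair {x, 64−x}, plus the 8 elements whose complement lies outside the range or equal to its own complement.
The integers 32, …, 51 (20 of them) are such a set: any two sum to at least 32+33 = 65 > 64.
Pigeonhole: any 21st integer completes one of the 12 pairs, so 21 choices force a sum of 64.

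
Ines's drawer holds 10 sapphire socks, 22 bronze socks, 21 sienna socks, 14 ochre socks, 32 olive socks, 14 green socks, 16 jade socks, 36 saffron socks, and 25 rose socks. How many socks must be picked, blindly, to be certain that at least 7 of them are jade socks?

In the worst case for collecting jade socks, every non-jade sock comes out first.
There are 10 + 22 + 21 + 14 + 32 + 14 + 36 + 25 = 174 non-jade socks altogether.
After those, each further sock must be jade, so 174 + 7 = 181 draws guarantee 7 jade socks.

181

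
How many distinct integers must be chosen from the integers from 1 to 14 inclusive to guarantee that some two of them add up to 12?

10

A set avoiding the sum 12 can contain at most one of each pair {x, 12−x}, plus the 4 elements whose complement lies outside the range or equal to its own complement.
The integers 6, …, 14 (9 of them) are such a set: any two sum to at least 6+7 = 13 > 12.
By the pigeonhole principle, any 10th integer completes one of the 5 pairs, so 10 choices force a sum of 12.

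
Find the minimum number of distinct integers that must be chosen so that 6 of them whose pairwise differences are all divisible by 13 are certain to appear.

Integers whose pairwise differences are multiples of 13 are exactly those sharing a remainder mod 13. The 13 residue classes mod 13 are the pigeonholes.
With 65 integers one could put 5 in each residue class and have no class reach 6.
The 66th integer pushes some class to 6, so 13·5 + 1 = 66.

66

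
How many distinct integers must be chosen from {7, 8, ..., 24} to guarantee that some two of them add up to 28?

12

A set avoiding the sum 28 can contain at most one of each pair {x, 28−x}, plus the 4 elements whose complement lies outside the range or equal to its own complement.
The integers 14, …, 24 (11 of them) are such a set: any two sum to at least 14+15 = 29 > 28.
Pigeonhole: any 12th integer completes one of the 7 pairs, so 12 choices force a sum of 28.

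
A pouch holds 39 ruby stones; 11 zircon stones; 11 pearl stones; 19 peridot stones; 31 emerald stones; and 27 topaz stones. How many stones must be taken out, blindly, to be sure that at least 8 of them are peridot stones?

127

In the worst case for collecting peridot stones, every non-peridot stone comes out first.
There are 39 + 11 + 11 + 31 + 27 = 119 non-peridot stones altogether.
After those, each further stone must be peridot, so 119 + 8 = 127 draws guarantee 8 peridot stones.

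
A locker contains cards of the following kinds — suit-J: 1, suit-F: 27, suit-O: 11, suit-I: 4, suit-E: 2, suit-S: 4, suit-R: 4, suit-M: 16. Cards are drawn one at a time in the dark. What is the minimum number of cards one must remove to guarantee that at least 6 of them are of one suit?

Put each drawn card into a box by suit. The largest draw with every box below 6 takes min(count, 5) from each suit; suits with fewer than 5 contribute all they have.
Σ min(cᵢ, 5) = 1 + 5 + 5 + 4 + 2 + 4 + 4 + 5 = 30.
Draw number 30 + 1 = 31 must push one box to 6.

31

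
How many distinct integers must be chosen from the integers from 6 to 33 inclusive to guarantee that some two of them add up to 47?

19

Two chosen integers sum to 47 exactly when both halves of some pair {x, 47−x} with 14 ≤ x ≤ 47−x ≤ 33 are chosen — 10 such pairs.
The remaining 8 elements (those with no distinct partner in range) can never complete a 47-sum, so the worst case takes all of them and one from each pair: 8 + 10 = 18.
Pigeonhole: the 19th integer has to be the second member of some pair, so 18 + 1 = 19.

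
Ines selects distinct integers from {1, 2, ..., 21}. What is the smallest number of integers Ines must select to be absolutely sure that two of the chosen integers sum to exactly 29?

Group the elements by complementary pair {x, 29−x}: {8,21}, {9,20}, {10,19}, …, giving 7 two-element pairs and 7 integers whose partner 29−x falls outside [1,21].
Pigeonhole: treating each of those 14 groups as a pigeonhole, one can pick one integer per group — 14 integers — with no two summing to 29.
The 15th integer lands in an occupied pair, forcing a sum of 29.

15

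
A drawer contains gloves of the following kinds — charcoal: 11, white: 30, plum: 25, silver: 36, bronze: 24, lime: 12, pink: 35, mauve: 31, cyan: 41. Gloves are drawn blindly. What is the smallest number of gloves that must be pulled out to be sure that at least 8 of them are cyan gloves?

In the worst case for collecting cyan gloves, every non-cyan glove comes out first.
There are 11 + 30 + 25 + 36 + 24 + 12 + 35 + 31 = 204 non-cyan gloves altogether.
After those, each further glove must be cyan, so 204 + 8 = 212 draws guarantee 8 cyan gloves.

212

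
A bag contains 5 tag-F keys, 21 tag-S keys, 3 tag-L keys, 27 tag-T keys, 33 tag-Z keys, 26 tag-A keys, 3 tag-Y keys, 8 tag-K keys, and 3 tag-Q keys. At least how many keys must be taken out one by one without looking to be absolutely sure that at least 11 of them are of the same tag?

63

By pigeonhole, the 9 tags are the holes; the keys drawn are the pigeons.
To avoid 11 of any one tag, the worst case takes at most 10 of each tag, or every key of a tag that has fewer than 10.
That gives 5 + 10 + 3 + 10 + 10 + 10 + 3 + 8 + 3 = 62 keys with no tag reaching 11.
The next key forces some tag to 11, so 62 + 1 = 63.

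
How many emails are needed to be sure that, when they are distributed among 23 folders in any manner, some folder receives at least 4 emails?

70

With 69 emails one could put exactly 3 in each of the 23 folders, and no folder would reach 4.
One more email must land in a folder that already has 3, giving it 4.
So 23 × 3 + 1 = 70 emails are required.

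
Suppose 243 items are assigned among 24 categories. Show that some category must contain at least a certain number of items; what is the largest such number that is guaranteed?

11

The 24 categories are the holes and the 243 items are the pigeons.
If every category held at most 10 items, the total would be at most 24 × 10 = 240, which is less than 243.
So some category holds at least ⌈243/24⌉ = 11 items.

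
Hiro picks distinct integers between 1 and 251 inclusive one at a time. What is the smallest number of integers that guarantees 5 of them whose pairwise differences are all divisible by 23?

93

Integers whose pairwise differences are multiples of 23 are exactly those sharing a remainder mod 23. By the pigeonhole principle, the 23 residue classes mod 23 are the pigeonholes.
With 92 integers one could put 4 in each residue class and have no class reach 5.
The 93rd integer pushes some class to 5, so 23·4 + 1 = 93.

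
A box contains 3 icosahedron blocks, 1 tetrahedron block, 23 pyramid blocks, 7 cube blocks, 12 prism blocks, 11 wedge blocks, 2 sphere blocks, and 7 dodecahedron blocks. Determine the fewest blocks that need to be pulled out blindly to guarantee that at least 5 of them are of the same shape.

By the pigeonhole principle, the 8 shapes are the holes; the blocks drawn are the pigeons.
To avoid 5 of any one shape, the worst case takes at most 4 of each shape, or every block of a shape that has fewer than 4.
That gives 3 + 1 + 4 + 4 + 4 + 4 + 2 + 4 = 26 blocks with no shape reaching 5.
The next block forces some shape to 5, so 26 + 1 = 27.

27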